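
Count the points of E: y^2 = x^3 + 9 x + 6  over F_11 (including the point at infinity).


For each x in F_11, count y with y^2 = x^3 + 9 x + 6 mod 11:
  x = 1: RHS = 5, y in [4, 7]  -> 2 point(s)
  x = 3: RHS = 5, y in [4, 7]  -> 2 point(s)
  x = 5: RHS = 0, y in [0]  -> 1 point(s)
  x = 6: RHS = 1, y in [1, 10]  -> 2 point(s)
  x = 7: RHS = 5, y in [4, 7]  -> 2 point(s)
Affine points: 9. Add the point at infinity: total = 10.

#E(F_11) = 10


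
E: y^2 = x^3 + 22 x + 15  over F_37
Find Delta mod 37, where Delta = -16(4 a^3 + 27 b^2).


4 a^3 + 27 b^2 = 4*22^3 + 27*15^2 = 42592 + 6075 = 48667
Delta = -16 * (48667) = -778672
Delta mod 37 = 30

Delta = 30 (mod 37)


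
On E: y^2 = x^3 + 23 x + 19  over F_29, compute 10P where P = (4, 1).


k = 10 = 1010_2 (binary, LSB first: 0101)
Double-and-add from P = (4, 1):
  bit 0 = 0: acc unchanged = O
  bit 1 = 1: acc = O + (27, 9) = (27, 9)
  bit 2 = 0: acc unchanged = (27, 9)
  bit 3 = 1: acc = (27, 9) + (23, 10) = (28, 13)

10P = (28, 13)


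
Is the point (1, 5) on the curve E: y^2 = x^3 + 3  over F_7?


Check whether y^2 = x^3 + 0 x + 3 (mod 7) for (x, y) = (1, 5).
LHS: y^2 = 5^2 mod 7 = 4
RHS: x^3 + 0 x + 3 = 1^3 + 0*1 + 3 mod 7 = 4
LHS = RHS

Yes, on the curve


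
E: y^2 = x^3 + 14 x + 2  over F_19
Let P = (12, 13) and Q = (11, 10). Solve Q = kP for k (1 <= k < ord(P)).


Enumerate multiples of P until we hit Q = (11, 10):
  1P = (12, 13)
  2P = (11, 10)
Match found at i = 2.

k = 2


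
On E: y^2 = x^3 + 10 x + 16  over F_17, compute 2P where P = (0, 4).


Doubling: s = (3 x1^2 + a) / (2 y1)
s = (3*0^2 + 10) / (2*4) mod 17 = 14
x3 = s^2 - 2 x1 mod 17 = 14^2 - 2*0 = 9
y3 = s (x1 - x3) - y1 mod 17 = 14 * (0 - 9) - 4 = 6

2P = (9, 6)


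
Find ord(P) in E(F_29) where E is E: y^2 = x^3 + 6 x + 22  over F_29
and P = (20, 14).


Compute successive multiples of P until we hit O:
  1P = (20, 14)
  2P = (17, 22)
  3P = (12, 13)
  4P = (2, 10)
  5P = (16, 3)
  6P = (6, 10)
  7P = (9, 14)
  8P = (0, 15)
  ... (continuing to 36P)
  36P = O

ord(P) = 36


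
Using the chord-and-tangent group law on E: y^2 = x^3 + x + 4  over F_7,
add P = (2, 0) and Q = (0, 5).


P != Q, so use the chord formula.
s = (y2 - y1) / (x2 - x1) = (5) / (5) mod 7 = 1
x3 = s^2 - x1 - x2 mod 7 = 1^2 - 2 - 0 = 6
y3 = s (x1 - x3) - y1 mod 7 = 1 * (2 - 6) - 0 = 3

P + Q = (6, 3)


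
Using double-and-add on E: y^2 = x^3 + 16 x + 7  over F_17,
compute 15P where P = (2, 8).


k = 15 = 1111_2 (binary, LSB first: 1111)
Double-and-add from P = (2, 8):
  bit 0 = 1: acc = O + (2, 8) = (2, 8)
  bit 1 = 1: acc = (2, 8) + (15, 16) = (4, 13)
  bit 2 = 1: acc = (4, 13) + (13, 7) = (8, 1)
  bit 3 = 1: acc = (8, 1) + (6, 8) = (11, 1)

15P = (11, 1)


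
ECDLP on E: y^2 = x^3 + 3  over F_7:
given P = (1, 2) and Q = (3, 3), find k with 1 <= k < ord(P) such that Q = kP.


Enumerate multiples of P until we hit Q = (3, 3):
  1P = (1, 2)
  2P = (6, 3)
  3P = (2, 2)
  4P = (4, 5)
  5P = (3, 3)
Match found at i = 5.

k = 5


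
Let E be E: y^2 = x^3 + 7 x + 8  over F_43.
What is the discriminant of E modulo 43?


4 a^3 + 27 b^2 = 4*7^3 + 27*8^2 = 1372 + 1728 = 3100
Delta = -16 * (3100) = -49600
Delta mod 43 = 22

Delta = 22 (mod 43)


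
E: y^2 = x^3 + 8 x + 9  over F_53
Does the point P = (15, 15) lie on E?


Check whether y^2 = x^3 + 8 x + 9 (mod 53) for (x, y) = (15, 15).
LHS: y^2 = 15^2 mod 53 = 13
RHS: x^3 + 8 x + 9 = 15^3 + 8*15 + 9 mod 53 = 6
LHS != RHS

No, not on the curve


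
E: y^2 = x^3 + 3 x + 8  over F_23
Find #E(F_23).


For each x in F_23, count y with y^2 = x^3 + 3 x + 8 mod 23:
  x = 0: RHS = 8, y in [10, 13]  -> 2 point(s)
  x = 1: RHS = 12, y in [9, 14]  -> 2 point(s)
  x = 6: RHS = 12, y in [9, 14]  -> 2 point(s)
  x = 7: RHS = 4, y in [2, 21]  -> 2 point(s)
  x = 10: RHS = 3, y in [7, 16]  -> 2 point(s)
  x = 12: RHS = 1, y in [1, 22]  -> 2 point(s)
  x = 13: RHS = 13, y in [6, 17]  -> 2 point(s)
  x = 15: RHS = 1, y in [1, 22]  -> 2 point(s)
  x = 16: RHS = 12, y in [9, 14]  -> 2 point(s)
  x = 17: RHS = 4, y in [2, 21]  -> 2 point(s)
  x = 18: RHS = 6, y in [11, 12]  -> 2 point(s)
  x = 19: RHS = 1, y in [1, 22]  -> 2 point(s)
  x = 20: RHS = 18, y in [8, 15]  -> 2 point(s)
  x = 22: RHS = 4, y in [2, 21]  -> 2 point(s)
Affine points: 28. Add the point at infinity: total = 29.

#E(F_23) = 29


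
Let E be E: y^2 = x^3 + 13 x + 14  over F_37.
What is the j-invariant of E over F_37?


Delta = -16(4 a^3 + 27 b^2) mod 37 = 13
-1728 * (4 a)^3 = -1728 * (4*13)^3 mod 37 = 14
j = 14 * 13^(-1) mod 37 = 21

j = 21 (mod 37)


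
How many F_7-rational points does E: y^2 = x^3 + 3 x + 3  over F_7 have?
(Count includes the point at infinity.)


For each x in F_7, count y with y^2 = x^3 + 3 x + 3 mod 7:
  x = 1: RHS = 0, y in [0]  -> 1 point(s)
  x = 3: RHS = 4, y in [2, 5]  -> 2 point(s)
  x = 4: RHS = 2, y in [3, 4]  -> 2 point(s)
Affine points: 5. Add the point at infinity: total = 6.

#E(F_7) = 6


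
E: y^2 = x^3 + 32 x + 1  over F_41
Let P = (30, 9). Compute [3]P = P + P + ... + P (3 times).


k = 3 = 11_2 (binary, LSB first: 11)
Double-and-add from P = (30, 9):
  bit 0 = 1: acc = O + (30, 9) = (30, 9)
  bit 1 = 1: acc = (30, 9) + (17, 28) = (17, 13)

3P = (17, 13)


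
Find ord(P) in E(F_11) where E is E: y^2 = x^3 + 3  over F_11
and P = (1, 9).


Compute successive multiples of P until we hit O:
  1P = (1, 9)
  2P = (2, 0)
  3P = (1, 2)
  4P = O

ord(P) = 4


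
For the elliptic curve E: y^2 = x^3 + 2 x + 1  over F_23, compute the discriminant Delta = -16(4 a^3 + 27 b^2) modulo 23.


4 a^3 + 27 b^2 = 4*2^3 + 27*1^2 = 32 + 27 = 59
Delta = -16 * (59) = -944
Delta mod 23 = 22

Delta = 22 (mod 23)


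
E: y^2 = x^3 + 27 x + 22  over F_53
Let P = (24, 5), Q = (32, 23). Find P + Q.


P != Q, so use the chord formula.
s = (y2 - y1) / (x2 - x1) = (18) / (8) mod 53 = 42
x3 = s^2 - x1 - x2 mod 53 = 42^2 - 24 - 32 = 12
y3 = s (x1 - x3) - y1 mod 53 = 42 * (24 - 12) - 5 = 22

P + Q = (12, 22)


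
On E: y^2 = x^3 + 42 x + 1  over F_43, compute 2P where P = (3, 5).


Doubling: s = (3 x1^2 + a) / (2 y1)
s = (3*3^2 + 42) / (2*5) mod 43 = 37
x3 = s^2 - 2 x1 mod 43 = 37^2 - 2*3 = 30
y3 = s (x1 - x3) - y1 mod 43 = 37 * (3 - 30) - 5 = 28

2P = (30, 28)


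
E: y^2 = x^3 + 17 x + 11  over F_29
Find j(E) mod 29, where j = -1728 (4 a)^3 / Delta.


Delta = -16(4 a^3 + 27 b^2) mod 29 = 1
-1728 * (4 a)^3 = -1728 * (4*17)^3 mod 29 = 23
j = 23 * 1^(-1) mod 29 = 23

j = 23 (mod 29)


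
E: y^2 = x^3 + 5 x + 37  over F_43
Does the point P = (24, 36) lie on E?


Check whether y^2 = x^3 + 5 x + 37 (mod 43) for (x, y) = (24, 36).
LHS: y^2 = 36^2 mod 43 = 6
RHS: x^3 + 5 x + 37 = 24^3 + 5*24 + 37 mod 43 = 6
LHS = RHS

Yes, on the curve


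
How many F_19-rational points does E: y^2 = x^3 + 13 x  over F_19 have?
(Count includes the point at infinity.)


For each x in F_19, count y with y^2 = x^3 + 13 x + 0 mod 19:
  x = 0: RHS = 0, y in [0]  -> 1 point(s)
  x = 3: RHS = 9, y in [3, 16]  -> 2 point(s)
  x = 5: RHS = 0, y in [0]  -> 1 point(s)
  x = 6: RHS = 9, y in [3, 16]  -> 2 point(s)
  x = 7: RHS = 16, y in [4, 15]  -> 2 point(s)
  x = 10: RHS = 9, y in [3, 16]  -> 2 point(s)
  x = 11: RHS = 11, y in [7, 12]  -> 2 point(s)
  x = 14: RHS = 0, y in [0]  -> 1 point(s)
  x = 15: RHS = 17, y in [6, 13]  -> 2 point(s)
  x = 17: RHS = 4, y in [2, 17]  -> 2 point(s)
  x = 18: RHS = 5, y in [9, 10]  -> 2 point(s)
Affine points: 19. Add the point at infinity: total = 20.

#E(F_19) = 20


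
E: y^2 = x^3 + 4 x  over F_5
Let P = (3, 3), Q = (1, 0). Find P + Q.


P != Q, so use the chord formula.
s = (y2 - y1) / (x2 - x1) = (2) / (3) mod 5 = 4
x3 = s^2 - x1 - x2 mod 5 = 4^2 - 3 - 1 = 2
y3 = s (x1 - x3) - y1 mod 5 = 4 * (3 - 2) - 3 = 1

P + Q = (2, 1)


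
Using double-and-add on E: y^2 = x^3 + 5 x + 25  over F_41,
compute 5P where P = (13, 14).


k = 5 = 101_2 (binary, LSB first: 101)
Double-and-add from P = (13, 14):
  bit 0 = 1: acc = O + (13, 14) = (13, 14)
  bit 1 = 0: acc unchanged = (13, 14)
  bit 2 = 1: acc = (13, 14) + (13, 14) = (13, 27)

5P = (13, 27)


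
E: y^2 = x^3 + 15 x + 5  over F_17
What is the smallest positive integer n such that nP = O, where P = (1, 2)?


Compute successive multiples of P until we hit O:
  1P = (1, 2)
  2P = (14, 16)
  3P = (10, 4)
  4P = (5, 16)
  5P = (2, 3)
  6P = (15, 1)
  7P = (3, 3)
  8P = (9, 11)
  ... (continuing to 22P)
  22P = O

ord(P) = 22


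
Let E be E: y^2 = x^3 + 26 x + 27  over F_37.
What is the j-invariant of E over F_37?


Delta = -16(4 a^3 + 27 b^2) mod 37 = 26
-1728 * (4 a)^3 = -1728 * (4*26)^3 mod 37 = 1
j = 1 * 26^(-1) mod 37 = 10

j = 10 (mod 37)


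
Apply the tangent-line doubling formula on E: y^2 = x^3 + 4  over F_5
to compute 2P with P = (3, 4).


Doubling: s = (3 x1^2 + a) / (2 y1)
s = (3*3^2 + 0) / (2*4) mod 5 = 4
x3 = s^2 - 2 x1 mod 5 = 4^2 - 2*3 = 0
y3 = s (x1 - x3) - y1 mod 5 = 4 * (3 - 0) - 4 = 3

2P = (0, 3)


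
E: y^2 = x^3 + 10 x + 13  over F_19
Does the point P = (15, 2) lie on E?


Check whether y^2 = x^3 + 10 x + 13 (mod 19) for (x, y) = (15, 2).
LHS: y^2 = 2^2 mod 19 = 4
RHS: x^3 + 10 x + 13 = 15^3 + 10*15 + 13 mod 19 = 4
LHS = RHS

Yes, on the curve


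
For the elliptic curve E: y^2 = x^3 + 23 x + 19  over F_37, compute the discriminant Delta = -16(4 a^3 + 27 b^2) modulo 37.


4 a^3 + 27 b^2 = 4*23^3 + 27*19^2 = 48668 + 9747 = 58415
Delta = -16 * (58415) = -934640
Delta mod 37 = 17

Delta = 17 (mod 37)


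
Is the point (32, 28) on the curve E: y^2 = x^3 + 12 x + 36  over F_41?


Check whether y^2 = x^3 + 12 x + 36 (mod 41) for (x, y) = (32, 28).
LHS: y^2 = 28^2 mod 41 = 5
RHS: x^3 + 12 x + 36 = 32^3 + 12*32 + 36 mod 41 = 19
LHS != RHS

No, not on the curve


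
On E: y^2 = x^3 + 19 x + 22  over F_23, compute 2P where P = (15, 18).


Doubling: s = (3 x1^2 + a) / (2 y1)
s = (3*15^2 + 19) / (2*18) mod 23 = 18
x3 = s^2 - 2 x1 mod 23 = 18^2 - 2*15 = 18
y3 = s (x1 - x3) - y1 mod 23 = 18 * (15 - 18) - 18 = 20

2P = (18, 20)


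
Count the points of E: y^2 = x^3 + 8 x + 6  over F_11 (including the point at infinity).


For each x in F_11, count y with y^2 = x^3 + 8 x + 6 mod 11:
  x = 1: RHS = 4, y in [2, 9]  -> 2 point(s)
  x = 4: RHS = 3, y in [5, 6]  -> 2 point(s)
  x = 7: RHS = 9, y in [3, 8]  -> 2 point(s)
  x = 9: RHS = 4, y in [2, 9]  -> 2 point(s)
Affine points: 8. Add the point at infinity: total = 9.

#E(F_11) = 9


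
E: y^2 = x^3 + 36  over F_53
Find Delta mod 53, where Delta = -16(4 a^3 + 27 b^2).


4 a^3 + 27 b^2 = 4*0^3 + 27*36^2 = 0 + 34992 = 34992
Delta = -16 * (34992) = -559872
Delta mod 53 = 20

Delta = 20 (mod 53)


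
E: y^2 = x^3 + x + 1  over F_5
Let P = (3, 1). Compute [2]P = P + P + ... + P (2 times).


k = 2 = 10_2 (binary, LSB first: 01)
Double-and-add from P = (3, 1):
  bit 0 = 0: acc unchanged = O
  bit 1 = 1: acc = O + (0, 1) = (0, 1)

2P = (0, 1)


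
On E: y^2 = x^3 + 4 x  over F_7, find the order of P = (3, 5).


Compute successive multiples of P until we hit O:
  1P = (3, 5)
  2P = (2, 3)
  3P = (6, 3)
  4P = (0, 0)
  5P = (6, 4)
  6P = (2, 4)
  7P = (3, 2)
  8P = O

ord(P) = 8


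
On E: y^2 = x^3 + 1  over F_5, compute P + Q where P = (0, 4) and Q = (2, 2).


P != Q, so use the chord formula.
s = (y2 - y1) / (x2 - x1) = (3) / (2) mod 5 = 4
x3 = s^2 - x1 - x2 mod 5 = 4^2 - 0 - 2 = 4
y3 = s (x1 - x3) - y1 mod 5 = 4 * (0 - 4) - 4 = 0

P + Q = (4, 0)


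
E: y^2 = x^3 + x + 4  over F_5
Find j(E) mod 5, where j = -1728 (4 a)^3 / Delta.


Delta = -16(4 a^3 + 27 b^2) mod 5 = 4
-1728 * (4 a)^3 = -1728 * (4*1)^3 mod 5 = 3
j = 3 * 4^(-1) mod 5 = 2

j = 2 (mod 5)


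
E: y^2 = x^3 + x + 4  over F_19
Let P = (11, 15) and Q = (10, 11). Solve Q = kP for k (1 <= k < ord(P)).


Enumerate multiples of P until we hit Q = (10, 11):
  1P = (11, 15)
  2P = (1, 5)
  3P = (8, 7)
  4P = (5, 1)
  5P = (0, 17)
  6P = (14, 8)
  7P = (10, 8)
  8P = (9, 18)
  9P = (6, 6)
  10P = (6, 13)
  11P = (9, 1)
  12P = (10, 11)
Match found at i = 12.

k = 12


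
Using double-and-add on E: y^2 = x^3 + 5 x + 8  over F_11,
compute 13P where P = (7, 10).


k = 13 = 1101_2 (binary, LSB first: 1011)
Double-and-add from P = (7, 10):
  bit 0 = 1: acc = O + (7, 10) = (7, 10)
  bit 1 = 0: acc unchanged = (7, 10)
  bit 2 = 1: acc = (7, 10) + (2, 2) = (5, 2)
  bit 3 = 1: acc = (5, 2) + (1, 5) = (9, 1)

13P = (9, 1)


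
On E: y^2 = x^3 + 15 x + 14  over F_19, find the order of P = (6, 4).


Compute successive multiples of P until we hit O:
  1P = (6, 4)
  2P = (5, 9)
  3P = (14, 17)
  4P = (15, 17)
  5P = (9, 17)
  6P = (8, 0)
  7P = (9, 2)
  8P = (15, 2)
  ... (continuing to 12P)
  12P = O

ord(P) = 12


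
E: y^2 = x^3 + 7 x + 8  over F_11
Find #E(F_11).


For each x in F_11, count y with y^2 = x^3 + 7 x + 8 mod 11:
  x = 1: RHS = 5, y in [4, 7]  -> 2 point(s)
  x = 3: RHS = 1, y in [1, 10]  -> 2 point(s)
  x = 4: RHS = 1, y in [1, 10]  -> 2 point(s)
  x = 5: RHS = 3, y in [5, 6]  -> 2 point(s)
  x = 7: RHS = 4, y in [2, 9]  -> 2 point(s)
  x = 8: RHS = 4, y in [2, 9]  -> 2 point(s)
  x = 10: RHS = 0, y in [0]  -> 1 point(s)
Affine points: 13. Add the point at infinity: total = 14.

#E(F_11) = 14


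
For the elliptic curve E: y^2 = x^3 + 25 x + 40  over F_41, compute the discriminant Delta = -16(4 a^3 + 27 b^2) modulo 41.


4 a^3 + 27 b^2 = 4*25^3 + 27*40^2 = 62500 + 43200 = 105700
Delta = -16 * (105700) = -1691200
Delta mod 41 = 9

Delta = 9 (mod 41)


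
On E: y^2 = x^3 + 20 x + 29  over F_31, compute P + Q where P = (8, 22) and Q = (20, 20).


P != Q, so use the chord formula.
s = (y2 - y1) / (x2 - x1) = (29) / (12) mod 31 = 5
x3 = s^2 - x1 - x2 mod 31 = 5^2 - 8 - 20 = 28
y3 = s (x1 - x3) - y1 mod 31 = 5 * (8 - 28) - 22 = 2

P + Q = (28, 2)


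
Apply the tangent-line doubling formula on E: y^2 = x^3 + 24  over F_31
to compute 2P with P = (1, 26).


Doubling: s = (3 x1^2 + a) / (2 y1)
s = (3*1^2 + 0) / (2*26) mod 31 = 9
x3 = s^2 - 2 x1 mod 31 = 9^2 - 2*1 = 17
y3 = s (x1 - x3) - y1 mod 31 = 9 * (1 - 17) - 26 = 16

2P = (17, 16)


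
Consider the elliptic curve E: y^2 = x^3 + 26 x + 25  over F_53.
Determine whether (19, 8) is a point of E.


Check whether y^2 = x^3 + 26 x + 25 (mod 53) for (x, y) = (19, 8).
LHS: y^2 = 8^2 mod 53 = 11
RHS: x^3 + 26 x + 25 = 19^3 + 26*19 + 25 mod 53 = 11
LHS = RHS

Yes, on the curve


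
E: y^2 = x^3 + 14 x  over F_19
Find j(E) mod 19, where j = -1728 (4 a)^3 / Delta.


Delta = -16(4 a^3 + 27 b^2) mod 19 = 1
-1728 * (4 a)^3 = -1728 * (4*14)^3 mod 19 = 18
j = 18 * 1^(-1) mod 19 = 18

j = 18 (mod 19)


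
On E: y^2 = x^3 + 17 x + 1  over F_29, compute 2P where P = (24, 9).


Doubling: s = (3 x1^2 + a) / (2 y1)
s = (3*24^2 + 17) / (2*9) mod 29 = 18
x3 = s^2 - 2 x1 mod 29 = 18^2 - 2*24 = 15
y3 = s (x1 - x3) - y1 mod 29 = 18 * (24 - 15) - 9 = 8

2P = (15, 8)


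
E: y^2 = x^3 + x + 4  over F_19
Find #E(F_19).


For each x in F_19, count y with y^2 = x^3 + 1 x + 4 mod 19:
  x = 0: RHS = 4, y in [2, 17]  -> 2 point(s)
  x = 1: RHS = 6, y in [5, 14]  -> 2 point(s)
  x = 5: RHS = 1, y in [1, 18]  -> 2 point(s)
  x = 6: RHS = 17, y in [6, 13]  -> 2 point(s)
  x = 8: RHS = 11, y in [7, 12]  -> 2 point(s)
  x = 9: RHS = 1, y in [1, 18]  -> 2 point(s)
  x = 10: RHS = 7, y in [8, 11]  -> 2 point(s)
  x = 11: RHS = 16, y in [4, 15]  -> 2 point(s)
  x = 14: RHS = 7, y in [8, 11]  -> 2 point(s)
Affine points: 18. Add the point at infinity: total = 19.

#E(F_19) = 19


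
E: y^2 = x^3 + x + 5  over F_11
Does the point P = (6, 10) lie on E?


Check whether y^2 = x^3 + 1 x + 5 (mod 11) for (x, y) = (6, 10).
LHS: y^2 = 10^2 mod 11 = 1
RHS: x^3 + 1 x + 5 = 6^3 + 1*6 + 5 mod 11 = 7
LHS != RHS

No, not on the curve


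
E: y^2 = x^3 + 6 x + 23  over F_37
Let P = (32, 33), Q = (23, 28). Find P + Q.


P != Q, so use the chord formula.
s = (y2 - y1) / (x2 - x1) = (32) / (28) mod 37 = 17
x3 = s^2 - x1 - x2 mod 37 = 17^2 - 32 - 23 = 12
y3 = s (x1 - x3) - y1 mod 37 = 17 * (32 - 12) - 33 = 11

P + Q = (12, 11)


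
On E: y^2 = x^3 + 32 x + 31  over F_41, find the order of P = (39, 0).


Compute successive multiples of P until we hit O:
  1P = (39, 0)
  2P = O

ord(P) = 2


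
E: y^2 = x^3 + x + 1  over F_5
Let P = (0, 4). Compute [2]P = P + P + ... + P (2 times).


k = 2 = 10_2 (binary, LSB first: 01)
Double-and-add from P = (0, 4):
  bit 0 = 0: acc unchanged = O
  bit 1 = 1: acc = O + (4, 3) = (4, 3)

2P = (4, 3)


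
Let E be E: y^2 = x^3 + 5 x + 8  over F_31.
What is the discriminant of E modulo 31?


4 a^3 + 27 b^2 = 4*5^3 + 27*8^2 = 500 + 1728 = 2228
Delta = -16 * (2228) = -35648
Delta mod 31 = 2

Delta = 2 (mod 31)


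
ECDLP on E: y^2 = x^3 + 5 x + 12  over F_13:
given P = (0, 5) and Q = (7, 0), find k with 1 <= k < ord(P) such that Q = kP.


Enumerate multiples of P until we hit Q = (7, 0):
  1P = (0, 5)
  2P = (10, 3)
  3P = (2, 11)
  4P = (7, 0)
Match found at i = 4.

k = 4


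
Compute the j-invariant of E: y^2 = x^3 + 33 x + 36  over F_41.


Delta = -16(4 a^3 + 27 b^2) mod 41 = 33
-1728 * (4 a)^3 = -1728 * (4*33)^3 mod 41 = 13
j = 13 * 33^(-1) mod 41 = 24

j = 24 (mod 41)


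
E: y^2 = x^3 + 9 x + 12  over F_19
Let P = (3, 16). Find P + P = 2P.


Doubling: s = (3 x1^2 + a) / (2 y1)
s = (3*3^2 + 9) / (2*16) mod 19 = 13
x3 = s^2 - 2 x1 mod 19 = 13^2 - 2*3 = 11
y3 = s (x1 - x3) - y1 mod 19 = 13 * (3 - 11) - 16 = 13

2P = (11, 13)


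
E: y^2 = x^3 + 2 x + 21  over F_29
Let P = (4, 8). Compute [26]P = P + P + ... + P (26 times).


k = 26 = 11010_2 (binary, LSB first: 01011)
Double-and-add from P = (4, 8):
  bit 0 = 0: acc unchanged = O
  bit 1 = 1: acc = O + (14, 26) = (14, 26)
  bit 2 = 0: acc unchanged = (14, 26)
  bit 3 = 1: acc = (14, 26) + (19, 4) = (20, 12)
  bit 4 = 1: acc = (20, 12) + (15, 2) = (27, 3)

26P = (27, 3)


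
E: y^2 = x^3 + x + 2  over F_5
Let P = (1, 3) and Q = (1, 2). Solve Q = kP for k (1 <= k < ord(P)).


Enumerate multiples of P until we hit Q = (1, 2):
  1P = (1, 3)
  2P = (4, 0)
  3P = (1, 2)
Match found at i = 3.

k = 3


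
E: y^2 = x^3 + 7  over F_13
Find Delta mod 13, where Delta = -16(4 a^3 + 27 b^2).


4 a^3 + 27 b^2 = 4*0^3 + 27*7^2 = 0 + 1323 = 1323
Delta = -16 * (1323) = -21168
Delta mod 13 = 9

Delta = 9 (mod 13)


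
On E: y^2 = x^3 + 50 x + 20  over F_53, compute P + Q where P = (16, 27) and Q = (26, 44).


P != Q, so use the chord formula.
s = (y2 - y1) / (x2 - x1) = (17) / (10) mod 53 = 7
x3 = s^2 - x1 - x2 mod 53 = 7^2 - 16 - 26 = 7
y3 = s (x1 - x3) - y1 mod 53 = 7 * (16 - 7) - 27 = 36

P + Q = (7, 36)


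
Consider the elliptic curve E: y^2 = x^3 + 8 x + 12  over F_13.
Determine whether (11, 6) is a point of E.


Check whether y^2 = x^3 + 8 x + 12 (mod 13) for (x, y) = (11, 6).
LHS: y^2 = 6^2 mod 13 = 10
RHS: x^3 + 8 x + 12 = 11^3 + 8*11 + 12 mod 13 = 1
LHS != RHS

No, not on the curve


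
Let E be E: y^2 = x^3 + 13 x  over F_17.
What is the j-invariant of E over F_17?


Delta = -16(4 a^3 + 27 b^2) mod 17 = 16
-1728 * (4 a)^3 = -1728 * (4*13)^3 mod 17 = 6
j = 6 * 16^(-1) mod 17 = 11

j = 11 (mod 17)


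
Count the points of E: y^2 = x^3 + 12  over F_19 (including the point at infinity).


For each x in F_19, count y with y^2 = x^3 + 0 x + 12 mod 19:
  x = 2: RHS = 1, y in [1, 18]  -> 2 point(s)
  x = 3: RHS = 1, y in [1, 18]  -> 2 point(s)
  x = 4: RHS = 0, y in [0]  -> 1 point(s)
  x = 5: RHS = 4, y in [2, 17]  -> 2 point(s)
  x = 6: RHS = 0, y in [0]  -> 1 point(s)
  x = 8: RHS = 11, y in [7, 12]  -> 2 point(s)
  x = 9: RHS = 0, y in [0]  -> 1 point(s)
  x = 10: RHS = 5, y in [9, 10]  -> 2 point(s)
  x = 12: RHS = 11, y in [7, 12]  -> 2 point(s)
  x = 13: RHS = 5, y in [9, 10]  -> 2 point(s)
  x = 14: RHS = 1, y in [1, 18]  -> 2 point(s)
  x = 15: RHS = 5, y in [9, 10]  -> 2 point(s)
  x = 16: RHS = 4, y in [2, 17]  -> 2 point(s)
  x = 17: RHS = 4, y in [2, 17]  -> 2 point(s)
  x = 18: RHS = 11, y in [7, 12]  -> 2 point(s)
Affine points: 27. Add the point at infinity: total = 28.

#E(F_19) = 28


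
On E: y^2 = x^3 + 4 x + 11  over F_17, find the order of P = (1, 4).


Compute successive multiples of P until we hit O:
  1P = (1, 4)
  2P = (7, 12)
  3P = (7, 5)
  4P = (1, 13)
  5P = O

ord(P) = 5


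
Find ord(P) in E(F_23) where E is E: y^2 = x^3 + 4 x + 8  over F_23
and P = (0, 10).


Compute successive multiples of P until we hit O:
  1P = (0, 10)
  2P = (12, 6)
  3P = (6, 15)
  4P = (3, 22)
  5P = (13, 7)
  6P = (14, 18)
  7P = (22, 7)
  8P = (10, 6)
  ... (continuing to 28P)
  28P = O

ord(P) = 28


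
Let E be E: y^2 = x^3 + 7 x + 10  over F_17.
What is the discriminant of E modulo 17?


4 a^3 + 27 b^2 = 4*7^3 + 27*10^2 = 1372 + 2700 = 4072
Delta = -16 * (4072) = -65152
Delta mod 17 = 9

Delta = 9 (mod 17)


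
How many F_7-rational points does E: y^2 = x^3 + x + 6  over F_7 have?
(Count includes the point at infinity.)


For each x in F_7, count y with y^2 = x^3 + 1 x + 6 mod 7:
  x = 1: RHS = 1, y in [1, 6]  -> 2 point(s)
  x = 2: RHS = 2, y in [3, 4]  -> 2 point(s)
  x = 3: RHS = 1, y in [1, 6]  -> 2 point(s)
  x = 4: RHS = 4, y in [2, 5]  -> 2 point(s)
  x = 6: RHS = 4, y in [2, 5]  -> 2 point(s)
Affine points: 10. Add the point at infinity: total = 11.

#E(F_7) = 11


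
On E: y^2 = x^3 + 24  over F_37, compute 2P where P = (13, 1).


Doubling: s = (3 x1^2 + a) / (2 y1)
s = (3*13^2 + 0) / (2*1) mod 37 = 13
x3 = s^2 - 2 x1 mod 37 = 13^2 - 2*13 = 32
y3 = s (x1 - x3) - y1 mod 37 = 13 * (13 - 32) - 1 = 11

2P = (32, 11)


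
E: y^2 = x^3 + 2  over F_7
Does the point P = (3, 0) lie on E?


Check whether y^2 = x^3 + 0 x + 2 (mod 7) for (x, y) = (3, 0).
LHS: y^2 = 0^2 mod 7 = 0
RHS: x^3 + 0 x + 2 = 3^3 + 0*3 + 2 mod 7 = 1
LHS != RHS

No, not on the curve


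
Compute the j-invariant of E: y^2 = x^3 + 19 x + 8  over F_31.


Delta = -16(4 a^3 + 27 b^2) mod 31 = 19
-1728 * (4 a)^3 = -1728 * (4*19)^3 mod 31 = 4
j = 4 * 19^(-1) mod 31 = 10

j = 10 (mod 31)


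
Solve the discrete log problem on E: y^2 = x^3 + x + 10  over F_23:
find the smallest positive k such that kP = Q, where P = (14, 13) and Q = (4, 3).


Enumerate multiples of P until we hit Q = (4, 3):
  1P = (14, 13)
  2P = (4, 3)
Match found at i = 2.

k = 2


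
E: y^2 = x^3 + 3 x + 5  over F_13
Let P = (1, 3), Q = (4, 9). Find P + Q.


P != Q, so use the chord formula.
s = (y2 - y1) / (x2 - x1) = (6) / (3) mod 13 = 2
x3 = s^2 - x1 - x2 mod 13 = 2^2 - 1 - 4 = 12
y3 = s (x1 - x3) - y1 mod 13 = 2 * (1 - 12) - 3 = 1

P + Q = (12, 1)


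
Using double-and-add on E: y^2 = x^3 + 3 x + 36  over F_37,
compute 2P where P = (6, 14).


k = 2 = 10_2 (binary, LSB first: 01)
Double-and-add from P = (6, 14):
  bit 0 = 0: acc unchanged = O
  bit 1 = 1: acc = O + (25, 23) = (25, 23)

2P = (25, 23)


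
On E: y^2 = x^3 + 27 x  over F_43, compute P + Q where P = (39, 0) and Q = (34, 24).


P != Q, so use the chord formula.
s = (y2 - y1) / (x2 - x1) = (24) / (38) mod 43 = 21
x3 = s^2 - x1 - x2 mod 43 = 21^2 - 39 - 34 = 24
y3 = s (x1 - x3) - y1 mod 43 = 21 * (39 - 24) - 0 = 14

P + Q = (24, 14)


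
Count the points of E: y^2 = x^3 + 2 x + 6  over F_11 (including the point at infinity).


For each x in F_11, count y with y^2 = x^3 + 2 x + 6 mod 11:
  x = 1: RHS = 9, y in [3, 8]  -> 2 point(s)
  x = 4: RHS = 1, y in [1, 10]  -> 2 point(s)
  x = 5: RHS = 9, y in [3, 8]  -> 2 point(s)
  x = 6: RHS = 3, y in [5, 6]  -> 2 point(s)
  x = 7: RHS = 0, y in [0]  -> 1 point(s)
  x = 9: RHS = 5, y in [4, 7]  -> 2 point(s)
  x = 10: RHS = 3, y in [5, 6]  -> 2 point(s)
Affine points: 13. Add the point at infinity: total = 14.

#E(F_11) = 14


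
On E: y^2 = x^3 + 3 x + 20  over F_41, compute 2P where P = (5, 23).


Doubling: s = (3 x1^2 + a) / (2 y1)
s = (3*5^2 + 3) / (2*23) mod 41 = 32
x3 = s^2 - 2 x1 mod 41 = 32^2 - 2*5 = 30
y3 = s (x1 - x3) - y1 mod 41 = 32 * (5 - 30) - 23 = 38

2P = (30, 38)


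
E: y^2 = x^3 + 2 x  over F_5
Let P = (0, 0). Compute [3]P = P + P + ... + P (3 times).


k = 3 = 11_2 (binary, LSB first: 11)
Double-and-add from P = (0, 0):
  bit 0 = 1: acc = O + (0, 0) = (0, 0)
  bit 1 = 1: acc = (0, 0) + O = (0, 0)

3P = (0, 0)


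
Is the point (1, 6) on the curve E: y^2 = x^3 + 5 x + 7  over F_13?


Check whether y^2 = x^3 + 5 x + 7 (mod 13) for (x, y) = (1, 6).
LHS: y^2 = 6^2 mod 13 = 10
RHS: x^3 + 5 x + 7 = 1^3 + 5*1 + 7 mod 13 = 0
LHS != RHS

No, not on the curve


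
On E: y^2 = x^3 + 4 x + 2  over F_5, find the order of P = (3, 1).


Compute successive multiples of P until we hit O:
  1P = (3, 1)
  2P = (3, 4)
  3P = O

ord(P) = 3


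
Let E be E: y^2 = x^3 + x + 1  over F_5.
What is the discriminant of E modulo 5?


4 a^3 + 27 b^2 = 4*1^3 + 27*1^2 = 4 + 27 = 31
Delta = -16 * (31) = -496
Delta mod 5 = 4

Delta = 4 (mod 5)


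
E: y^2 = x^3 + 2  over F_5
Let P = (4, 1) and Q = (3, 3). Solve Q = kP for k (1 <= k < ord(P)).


Enumerate multiples of P until we hit Q = (3, 3):
  1P = (4, 1)
  2P = (3, 3)
Match found at i = 2.

k = 2


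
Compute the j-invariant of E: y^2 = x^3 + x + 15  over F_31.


Delta = -16(4 a^3 + 27 b^2) mod 31 = 14
-1728 * (4 a)^3 = -1728 * (4*1)^3 mod 31 = 16
j = 16 * 14^(-1) mod 31 = 10

j = 10 (mod 31)


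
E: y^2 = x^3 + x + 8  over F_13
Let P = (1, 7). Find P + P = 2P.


Doubling: s = (3 x1^2 + a) / (2 y1)
s = (3*1^2 + 1) / (2*7) mod 13 = 4
x3 = s^2 - 2 x1 mod 13 = 4^2 - 2*1 = 1
y3 = s (x1 - x3) - y1 mod 13 = 4 * (1 - 1) - 7 = 6

2P = (1, 6)


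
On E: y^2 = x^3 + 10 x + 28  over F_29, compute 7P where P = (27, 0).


k = 7 = 111_2 (binary, LSB first: 111)
Double-and-add from P = (27, 0):
  bit 0 = 1: acc = O + (27, 0) = (27, 0)
  bit 1 = 1: acc = (27, 0) + O = (27, 0)
  bit 2 = 1: acc = (27, 0) + O = (27, 0)

7P = (27, 0)


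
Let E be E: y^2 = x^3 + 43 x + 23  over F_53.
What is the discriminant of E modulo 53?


4 a^3 + 27 b^2 = 4*43^3 + 27*23^2 = 318028 + 14283 = 332311
Delta = -16 * (332311) = -5316976
Delta mod 53 = 37

Delta = 37 (mod 53)


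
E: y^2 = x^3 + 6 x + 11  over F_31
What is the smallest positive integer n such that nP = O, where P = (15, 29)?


Compute successive multiples of P until we hit O:
  1P = (15, 29)
  2P = (3, 5)
  3P = (17, 29)
  4P = (30, 2)
  5P = (19, 3)
  6P = (16, 24)
  7P = (25, 21)
  8P = (9, 22)
  ... (continuing to 32P)
  32P = O

ord(P) = 32


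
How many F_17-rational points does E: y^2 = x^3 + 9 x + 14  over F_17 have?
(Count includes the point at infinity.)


For each x in F_17, count y with y^2 = x^3 + 9 x + 14 mod 17:
  x = 3: RHS = 0, y in [0]  -> 1 point(s)
  x = 9: RHS = 8, y in [5, 12]  -> 2 point(s)
  x = 10: RHS = 16, y in [4, 13]  -> 2 point(s)
  x = 11: RHS = 16, y in [4, 13]  -> 2 point(s)
  x = 13: RHS = 16, y in [4, 13]  -> 2 point(s)
  x = 16: RHS = 4, y in [2, 15]  -> 2 point(s)
Affine points: 11. Add the point at infinity: total = 12.

#E(F_17) = 12


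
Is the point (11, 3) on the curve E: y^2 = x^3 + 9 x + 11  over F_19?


Check whether y^2 = x^3 + 9 x + 11 (mod 19) for (x, y) = (11, 3).
LHS: y^2 = 3^2 mod 19 = 9
RHS: x^3 + 9 x + 11 = 11^3 + 9*11 + 11 mod 19 = 16
LHS != RHS

No, not on the curve


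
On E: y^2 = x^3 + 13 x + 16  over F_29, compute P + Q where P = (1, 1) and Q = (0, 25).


P != Q, so use the chord formula.
s = (y2 - y1) / (x2 - x1) = (24) / (28) mod 29 = 5
x3 = s^2 - x1 - x2 mod 29 = 5^2 - 1 - 0 = 24
y3 = s (x1 - x3) - y1 mod 29 = 5 * (1 - 24) - 1 = 0

P + Q = (24, 0)


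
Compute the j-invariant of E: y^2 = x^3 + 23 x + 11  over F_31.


Delta = -16(4 a^3 + 27 b^2) mod 31 = 26
-1728 * (4 a)^3 = -1728 * (4*23)^3 mod 31 = 23
j = 23 * 26^(-1) mod 31 = 14

j = 14 (mod 31)


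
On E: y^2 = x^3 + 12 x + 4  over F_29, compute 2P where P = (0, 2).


Doubling: s = (3 x1^2 + a) / (2 y1)
s = (3*0^2 + 12) / (2*2) mod 29 = 3
x3 = s^2 - 2 x1 mod 29 = 3^2 - 2*0 = 9
y3 = s (x1 - x3) - y1 mod 29 = 3 * (0 - 9) - 2 = 0

2P = (9, 0)


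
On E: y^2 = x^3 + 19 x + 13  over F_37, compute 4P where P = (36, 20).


k = 4 = 100_2 (binary, LSB first: 001)
Double-and-add from P = (36, 20):
  bit 0 = 0: acc unchanged = O
  bit 1 = 0: acc unchanged = O
  bit 2 = 1: acc = O + (27, 28) = (27, 28)

4P = (27, 28)


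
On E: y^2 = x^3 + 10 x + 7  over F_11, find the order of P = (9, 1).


Compute successive multiples of P until we hit O:
  1P = (9, 1)
  2P = (4, 10)
  3P = (3, 8)
  4P = (8, 7)
  5P = (8, 4)
  6P = (3, 3)
  7P = (4, 1)
  8P = (9, 10)
  ... (continuing to 9P)
  9P = O

ord(P) = 9


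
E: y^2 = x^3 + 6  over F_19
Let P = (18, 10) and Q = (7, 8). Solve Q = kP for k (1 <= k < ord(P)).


Enumerate multiples of P until we hit Q = (7, 8):
  1P = (18, 10)
  2P = (11, 11)
  3P = (16, 6)
  4P = (8, 10)
  5P = (12, 9)
  6P = (17, 6)
  7P = (0, 5)
  8P = (7, 11)
  9P = (5, 13)
  10P = (1, 8)
  11P = (1, 11)
  12P = (5, 6)
  13P = (7, 8)
Match found at i = 13.

k = 13


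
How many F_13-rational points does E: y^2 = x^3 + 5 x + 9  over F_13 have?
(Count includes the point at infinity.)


For each x in F_13, count y with y^2 = x^3 + 5 x + 9 mod 13:
  x = 0: RHS = 9, y in [3, 10]  -> 2 point(s)
  x = 2: RHS = 1, y in [1, 12]  -> 2 point(s)
  x = 3: RHS = 12, y in [5, 8]  -> 2 point(s)
  x = 5: RHS = 3, y in [4, 9]  -> 2 point(s)
  x = 7: RHS = 10, y in [6, 7]  -> 2 point(s)
  x = 9: RHS = 3, y in [4, 9]  -> 2 point(s)
  x = 11: RHS = 4, y in [2, 11]  -> 2 point(s)
  x = 12: RHS = 3, y in [4, 9]  -> 2 point(s)
Affine points: 16. Add the point at infinity: total = 17.

#E(F_13) = 17


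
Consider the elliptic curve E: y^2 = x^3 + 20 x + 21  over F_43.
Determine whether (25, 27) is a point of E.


Check whether y^2 = x^3 + 20 x + 21 (mod 43) for (x, y) = (25, 27).
LHS: y^2 = 27^2 mod 43 = 41
RHS: x^3 + 20 x + 21 = 25^3 + 20*25 + 21 mod 43 = 21
LHS != RHS

No, not on the curve


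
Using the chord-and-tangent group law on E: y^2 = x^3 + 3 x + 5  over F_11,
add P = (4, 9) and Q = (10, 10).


P != Q, so use the chord formula.
s = (y2 - y1) / (x2 - x1) = (1) / (6) mod 11 = 2
x3 = s^2 - x1 - x2 mod 11 = 2^2 - 4 - 10 = 1
y3 = s (x1 - x3) - y1 mod 11 = 2 * (4 - 1) - 9 = 8

P + Q = (1, 8)


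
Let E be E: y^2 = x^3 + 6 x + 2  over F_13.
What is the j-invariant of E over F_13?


Delta = -16(4 a^3 + 27 b^2) mod 13 = 9
-1728 * (4 a)^3 = -1728 * (4*6)^3 mod 13 = 5
j = 5 * 9^(-1) mod 13 = 2

j = 2 (mod 13)


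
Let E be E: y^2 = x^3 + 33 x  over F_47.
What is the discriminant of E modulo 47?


4 a^3 + 27 b^2 = 4*33^3 + 27*0^2 = 143748 + 0 = 143748
Delta = -16 * (143748) = -2299968
Delta mod 47 = 24

Delta = 24 (mod 47)


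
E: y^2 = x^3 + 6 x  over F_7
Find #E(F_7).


For each x in F_7, count y with y^2 = x^3 + 6 x + 0 mod 7:
  x = 0: RHS = 0, y in [0]  -> 1 point(s)
  x = 1: RHS = 0, y in [0]  -> 1 point(s)
  x = 4: RHS = 4, y in [2, 5]  -> 2 point(s)
  x = 5: RHS = 1, y in [1, 6]  -> 2 point(s)
  x = 6: RHS = 0, y in [0]  -> 1 point(s)
Affine points: 7. Add the point at infinity: total = 8.

#E(F_7) = 8


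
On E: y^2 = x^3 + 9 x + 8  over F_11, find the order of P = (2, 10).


Compute successive multiples of P until we hit O:
  1P = (2, 10)
  2P = (10, 8)
  3P = (8, 8)
  4P = (6, 6)
  5P = (4, 3)
  6P = (9, 9)
  7P = (9, 2)
  8P = (4, 8)
  ... (continuing to 13P)
  13P = O

ord(P) = 13


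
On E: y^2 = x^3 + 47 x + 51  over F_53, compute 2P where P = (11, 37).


Doubling: s = (3 x1^2 + a) / (2 y1)
s = (3*11^2 + 47) / (2*37) mod 53 = 17
x3 = s^2 - 2 x1 mod 53 = 17^2 - 2*11 = 2
y3 = s (x1 - x3) - y1 mod 53 = 17 * (11 - 2) - 37 = 10

2P = (2, 10)


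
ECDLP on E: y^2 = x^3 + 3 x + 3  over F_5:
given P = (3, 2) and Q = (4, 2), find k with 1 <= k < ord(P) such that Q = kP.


Enumerate multiples of P until we hit Q = (4, 2):
  1P = (3, 2)
  2P = (4, 3)
  3P = (4, 2)
Match found at i = 3.

k = 3


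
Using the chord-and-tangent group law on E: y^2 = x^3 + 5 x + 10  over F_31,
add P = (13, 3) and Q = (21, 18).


P != Q, so use the chord formula.
s = (y2 - y1) / (x2 - x1) = (15) / (8) mod 31 = 29
x3 = s^2 - x1 - x2 mod 31 = 29^2 - 13 - 21 = 1
y3 = s (x1 - x3) - y1 mod 31 = 29 * (13 - 1) - 3 = 4

P + Q = (1, 4)


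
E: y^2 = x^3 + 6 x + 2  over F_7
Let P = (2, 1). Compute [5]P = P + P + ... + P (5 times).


k = 5 = 101_2 (binary, LSB first: 101)
Double-and-add from P = (2, 1):
  bit 0 = 1: acc = O + (2, 1) = (2, 1)
  bit 1 = 0: acc unchanged = (2, 1)
  bit 2 = 1: acc = (2, 1) + (1, 3) = (1, 4)

5P = (1, 4)


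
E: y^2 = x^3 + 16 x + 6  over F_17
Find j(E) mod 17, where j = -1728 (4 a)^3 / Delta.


Delta = -16(4 a^3 + 27 b^2) mod 17 = 16
-1728 * (4 a)^3 = -1728 * (4*16)^3 mod 17 = 7
j = 7 * 16^(-1) mod 17 = 10

j = 10 (mod 17)


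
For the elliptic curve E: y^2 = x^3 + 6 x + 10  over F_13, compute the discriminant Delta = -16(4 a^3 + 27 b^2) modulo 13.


4 a^3 + 27 b^2 = 4*6^3 + 27*10^2 = 864 + 2700 = 3564
Delta = -16 * (3564) = -57024
Delta mod 13 = 7

Delta = 7 (mod 13)


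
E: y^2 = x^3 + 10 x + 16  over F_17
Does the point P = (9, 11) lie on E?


Check whether y^2 = x^3 + 10 x + 16 (mod 17) for (x, y) = (9, 11).
LHS: y^2 = 11^2 mod 17 = 2
RHS: x^3 + 10 x + 16 = 9^3 + 10*9 + 16 mod 17 = 2
LHS = RHS

Yes, on the curve


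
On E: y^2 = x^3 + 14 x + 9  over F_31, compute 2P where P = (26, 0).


k = 2 = 10_2 (binary, LSB first: 01)
Double-and-add from P = (26, 0):
  bit 0 = 0: acc unchanged = O
  bit 1 = 1: acc = O + O = O

2P = O


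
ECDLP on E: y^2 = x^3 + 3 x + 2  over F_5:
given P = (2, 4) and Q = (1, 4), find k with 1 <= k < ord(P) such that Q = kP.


Enumerate multiples of P until we hit Q = (1, 4):
  1P = (2, 4)
  2P = (1, 1)
  3P = (1, 4)
Match found at i = 3.

k = 3


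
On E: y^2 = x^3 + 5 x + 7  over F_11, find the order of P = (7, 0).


Compute successive multiples of P until we hit O:
  1P = (7, 0)
  2P = O

ord(P) = 2


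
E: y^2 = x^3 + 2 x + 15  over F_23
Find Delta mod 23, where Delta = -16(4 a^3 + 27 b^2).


4 a^3 + 27 b^2 = 4*2^3 + 27*15^2 = 32 + 6075 = 6107
Delta = -16 * (6107) = -97712
Delta mod 23 = 15

Delta = 15 (mod 23)


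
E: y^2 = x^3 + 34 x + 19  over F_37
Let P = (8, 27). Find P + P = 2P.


Doubling: s = (3 x1^2 + a) / (2 y1)
s = (3*8^2 + 34) / (2*27) mod 37 = 22
x3 = s^2 - 2 x1 mod 37 = 22^2 - 2*8 = 24
y3 = s (x1 - x3) - y1 mod 37 = 22 * (8 - 24) - 27 = 28

2P = (24, 28)


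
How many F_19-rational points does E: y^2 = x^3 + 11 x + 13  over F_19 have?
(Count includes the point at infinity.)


For each x in F_19, count y with y^2 = x^3 + 11 x + 13 mod 19:
  x = 1: RHS = 6, y in [5, 14]  -> 2 point(s)
  x = 2: RHS = 5, y in [9, 10]  -> 2 point(s)
  x = 3: RHS = 16, y in [4, 15]  -> 2 point(s)
  x = 4: RHS = 7, y in [8, 11]  -> 2 point(s)
  x = 8: RHS = 5, y in [9, 10]  -> 2 point(s)
  x = 9: RHS = 5, y in [9, 10]  -> 2 point(s)
  x = 12: RHS = 11, y in [7, 12]  -> 2 point(s)
  x = 13: RHS = 16, y in [4, 15]  -> 2 point(s)
  x = 14: RHS = 4, y in [2, 17]  -> 2 point(s)
  x = 15: RHS = 0, y in [0]  -> 1 point(s)
  x = 18: RHS = 1, y in [1, 18]  -> 2 point(s)
Affine points: 21. Add the point at infinity: total = 22.

#E(F_19) = 22


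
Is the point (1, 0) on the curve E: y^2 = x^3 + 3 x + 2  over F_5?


Check whether y^2 = x^3 + 3 x + 2 (mod 5) for (x, y) = (1, 0).
LHS: y^2 = 0^2 mod 5 = 0
RHS: x^3 + 3 x + 2 = 1^3 + 3*1 + 2 mod 5 = 1
LHS != RHS

No, not on the curve


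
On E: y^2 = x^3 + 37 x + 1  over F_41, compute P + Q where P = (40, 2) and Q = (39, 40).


P != Q, so use the chord formula.
s = (y2 - y1) / (x2 - x1) = (38) / (40) mod 41 = 3
x3 = s^2 - x1 - x2 mod 41 = 3^2 - 40 - 39 = 12
y3 = s (x1 - x3) - y1 mod 41 = 3 * (40 - 12) - 2 = 0

P + Q = (12, 0)


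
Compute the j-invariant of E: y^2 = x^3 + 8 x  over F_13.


Delta = -16(4 a^3 + 27 b^2) mod 13 = 5
-1728 * (4 a)^3 = -1728 * (4*8)^3 mod 13 = 8
j = 8 * 5^(-1) mod 13 = 12

j = 12 (mod 13)


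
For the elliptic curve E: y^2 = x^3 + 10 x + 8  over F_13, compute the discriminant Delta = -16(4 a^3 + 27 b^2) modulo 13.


4 a^3 + 27 b^2 = 4*10^3 + 27*8^2 = 4000 + 1728 = 5728
Delta = -16 * (5728) = -91648
Delta mod 13 = 2

Delta = 2 (mod 13)


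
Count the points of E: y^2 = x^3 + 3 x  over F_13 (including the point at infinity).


For each x in F_13, count y with y^2 = x^3 + 3 x + 0 mod 13:
  x = 0: RHS = 0, y in [0]  -> 1 point(s)
  x = 1: RHS = 4, y in [2, 11]  -> 2 point(s)
  x = 2: RHS = 1, y in [1, 12]  -> 2 point(s)
  x = 3: RHS = 10, y in [6, 7]  -> 2 point(s)
  x = 5: RHS = 10, y in [6, 7]  -> 2 point(s)
  x = 6: RHS = 0, y in [0]  -> 1 point(s)
  x = 7: RHS = 0, y in [0]  -> 1 point(s)
  x = 8: RHS = 3, y in [4, 9]  -> 2 point(s)
  x = 10: RHS = 3, y in [4, 9]  -> 2 point(s)
  x = 11: RHS = 12, y in [5, 8]  -> 2 point(s)
  x = 12: RHS = 9, y in [3, 10]  -> 2 point(s)
Affine points: 19. Add the point at infinity: total = 20.

#E(F_13) = 20


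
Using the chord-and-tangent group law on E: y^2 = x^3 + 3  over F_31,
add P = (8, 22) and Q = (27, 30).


P != Q, so use the chord formula.
s = (y2 - y1) / (x2 - x1) = (8) / (19) mod 31 = 20
x3 = s^2 - x1 - x2 mod 31 = 20^2 - 8 - 27 = 24
y3 = s (x1 - x3) - y1 mod 31 = 20 * (8 - 24) - 22 = 30

P + Q = (24, 30)


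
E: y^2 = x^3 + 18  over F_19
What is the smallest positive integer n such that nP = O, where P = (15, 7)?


Compute successive multiples of P until we hit O:
  1P = (15, 7)
  2P = (12, 6)
  3P = (9, 14)
  4P = (18, 6)
  5P = (3, 8)
  6P = (8, 13)
  7P = (1, 0)
  8P = (8, 6)
  ... (continuing to 14P)
  14P = O

ord(P) = 14


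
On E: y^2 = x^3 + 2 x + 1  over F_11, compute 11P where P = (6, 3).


k = 11 = 1011_2 (binary, LSB first: 1101)
Double-and-add from P = (6, 3):
  bit 0 = 1: acc = O + (6, 3) = (6, 3)
  bit 1 = 1: acc = (6, 3) + (10, 8) = (0, 10)
  bit 2 = 0: acc unchanged = (0, 10)
  bit 3 = 1: acc = (0, 10) + (9, 0) = (5, 9)

11P = (5, 9)


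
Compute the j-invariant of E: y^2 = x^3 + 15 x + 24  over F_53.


Delta = -16(4 a^3 + 27 b^2) mod 53 = 31
-1728 * (4 a)^3 = -1728 * (4*15)^3 mod 53 = 48
j = 48 * 31^(-1) mod 53 = 46

j = 46 (mod 53)


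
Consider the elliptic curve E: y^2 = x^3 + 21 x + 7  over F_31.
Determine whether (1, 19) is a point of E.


Check whether y^2 = x^3 + 21 x + 7 (mod 31) for (x, y) = (1, 19).
LHS: y^2 = 19^2 mod 31 = 20
RHS: x^3 + 21 x + 7 = 1^3 + 21*1 + 7 mod 31 = 29
LHS != RHS

No, not on the curve


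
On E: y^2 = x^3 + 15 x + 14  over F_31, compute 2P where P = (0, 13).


Doubling: s = (3 x1^2 + a) / (2 y1)
s = (3*0^2 + 15) / (2*13) mod 31 = 28
x3 = s^2 - 2 x1 mod 31 = 28^2 - 2*0 = 9
y3 = s (x1 - x3) - y1 mod 31 = 28 * (0 - 9) - 13 = 14

2P = (9, 14)


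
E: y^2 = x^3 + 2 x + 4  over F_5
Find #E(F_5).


For each x in F_5, count y with y^2 = x^3 + 2 x + 4 mod 5:
  x = 0: RHS = 4, y in [2, 3]  -> 2 point(s)
  x = 2: RHS = 1, y in [1, 4]  -> 2 point(s)
  x = 4: RHS = 1, y in [1, 4]  -> 2 point(s)
Affine points: 6. Add the point at infinity: total = 7.

#E(F_5) = 7


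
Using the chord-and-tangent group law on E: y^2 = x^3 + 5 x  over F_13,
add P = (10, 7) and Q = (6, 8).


P != Q, so use the chord formula.
s = (y2 - y1) / (x2 - x1) = (1) / (9) mod 13 = 3
x3 = s^2 - x1 - x2 mod 13 = 3^2 - 10 - 6 = 6
y3 = s (x1 - x3) - y1 mod 13 = 3 * (10 - 6) - 7 = 5

P + Q = (6, 5)


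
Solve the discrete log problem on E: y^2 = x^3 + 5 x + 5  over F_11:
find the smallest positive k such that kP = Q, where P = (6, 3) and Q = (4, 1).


Enumerate multiples of P until we hit Q = (4, 1):
  1P = (6, 3)
  2P = (2, 10)
  3P = (4, 10)
  4P = (5, 10)
  5P = (5, 1)
  6P = (4, 1)
Match found at i = 6.

k = 6


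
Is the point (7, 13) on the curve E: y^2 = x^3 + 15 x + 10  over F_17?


Check whether y^2 = x^3 + 15 x + 10 (mod 17) for (x, y) = (7, 13).
LHS: y^2 = 13^2 mod 17 = 16
RHS: x^3 + 15 x + 10 = 7^3 + 15*7 + 10 mod 17 = 16
LHS = RHS

Yes, on the curve


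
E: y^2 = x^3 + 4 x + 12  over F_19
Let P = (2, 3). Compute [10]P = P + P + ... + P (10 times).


k = 10 = 1010_2 (binary, LSB first: 0101)
Double-and-add from P = (2, 3):
  bit 0 = 0: acc unchanged = O
  bit 1 = 1: acc = O + (1, 6) = (1, 6)
  bit 2 = 0: acc unchanged = (1, 6)
  bit 3 = 1: acc = (1, 6) + (18, 8) = (1, 13)

10P = (1, 13)
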